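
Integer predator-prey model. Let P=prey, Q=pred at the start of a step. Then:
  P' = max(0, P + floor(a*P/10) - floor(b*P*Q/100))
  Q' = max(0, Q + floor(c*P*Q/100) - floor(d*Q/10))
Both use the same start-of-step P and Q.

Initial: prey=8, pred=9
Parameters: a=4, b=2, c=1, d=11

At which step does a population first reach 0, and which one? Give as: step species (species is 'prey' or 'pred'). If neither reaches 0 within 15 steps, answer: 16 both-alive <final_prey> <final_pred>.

Step 1: prey: 8+3-1=10; pred: 9+0-9=0
First extinction: pred at step 1

Answer: 1 pred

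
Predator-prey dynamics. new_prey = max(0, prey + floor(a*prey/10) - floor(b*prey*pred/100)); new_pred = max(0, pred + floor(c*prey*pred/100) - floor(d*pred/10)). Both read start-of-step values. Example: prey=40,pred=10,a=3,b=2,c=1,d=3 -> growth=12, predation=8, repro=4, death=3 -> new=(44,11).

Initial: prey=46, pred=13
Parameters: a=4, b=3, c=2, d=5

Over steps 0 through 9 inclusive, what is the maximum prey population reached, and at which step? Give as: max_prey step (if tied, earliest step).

Step 1: prey: 46+18-17=47; pred: 13+11-6=18
Step 2: prey: 47+18-25=40; pred: 18+16-9=25
Step 3: prey: 40+16-30=26; pred: 25+20-12=33
Step 4: prey: 26+10-25=11; pred: 33+17-16=34
Step 5: prey: 11+4-11=4; pred: 34+7-17=24
Step 6: prey: 4+1-2=3; pred: 24+1-12=13
Step 7: prey: 3+1-1=3; pred: 13+0-6=7
Step 8: prey: 3+1-0=4; pred: 7+0-3=4
Step 9: prey: 4+1-0=5; pred: 4+0-2=2
Max prey = 47 at step 1

Answer: 47 1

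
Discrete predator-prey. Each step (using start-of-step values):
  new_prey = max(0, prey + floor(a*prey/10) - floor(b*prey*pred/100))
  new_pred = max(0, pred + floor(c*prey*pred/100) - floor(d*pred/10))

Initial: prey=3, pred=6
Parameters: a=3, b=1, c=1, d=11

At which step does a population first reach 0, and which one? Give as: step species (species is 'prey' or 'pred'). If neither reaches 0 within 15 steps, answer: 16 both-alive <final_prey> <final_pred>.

Answer: 1 pred

Derivation:
Step 1: prey: 3+0-0=3; pred: 6+0-6=0
First extinction: pred at step 1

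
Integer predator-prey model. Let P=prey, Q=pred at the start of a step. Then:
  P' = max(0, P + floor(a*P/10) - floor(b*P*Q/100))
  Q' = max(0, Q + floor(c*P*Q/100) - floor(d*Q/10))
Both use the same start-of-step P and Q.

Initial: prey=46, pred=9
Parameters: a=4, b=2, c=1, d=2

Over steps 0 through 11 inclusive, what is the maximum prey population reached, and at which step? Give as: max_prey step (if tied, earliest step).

Step 1: prey: 46+18-8=56; pred: 9+4-1=12
Step 2: prey: 56+22-13=65; pred: 12+6-2=16
Step 3: prey: 65+26-20=71; pred: 16+10-3=23
Step 4: prey: 71+28-32=67; pred: 23+16-4=35
Step 5: prey: 67+26-46=47; pred: 35+23-7=51
Step 6: prey: 47+18-47=18; pred: 51+23-10=64
Step 7: prey: 18+7-23=2; pred: 64+11-12=63
Step 8: prey: 2+0-2=0; pred: 63+1-12=52
Step 9: prey: 0+0-0=0; pred: 52+0-10=42
Step 10: prey: 0+0-0=0; pred: 42+0-8=34
Step 11: prey: 0+0-0=0; pred: 34+0-6=28
Max prey = 71 at step 3

Answer: 71 3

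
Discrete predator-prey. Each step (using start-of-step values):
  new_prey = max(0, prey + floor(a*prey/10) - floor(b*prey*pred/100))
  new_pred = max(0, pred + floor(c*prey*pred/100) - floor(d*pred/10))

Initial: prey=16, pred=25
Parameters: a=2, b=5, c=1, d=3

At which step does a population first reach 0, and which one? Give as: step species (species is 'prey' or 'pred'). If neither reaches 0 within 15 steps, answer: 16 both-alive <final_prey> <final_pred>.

Answer: 1 prey

Derivation:
Step 1: prey: 16+3-20=0; pred: 25+4-7=22
First extinction: prey at step 1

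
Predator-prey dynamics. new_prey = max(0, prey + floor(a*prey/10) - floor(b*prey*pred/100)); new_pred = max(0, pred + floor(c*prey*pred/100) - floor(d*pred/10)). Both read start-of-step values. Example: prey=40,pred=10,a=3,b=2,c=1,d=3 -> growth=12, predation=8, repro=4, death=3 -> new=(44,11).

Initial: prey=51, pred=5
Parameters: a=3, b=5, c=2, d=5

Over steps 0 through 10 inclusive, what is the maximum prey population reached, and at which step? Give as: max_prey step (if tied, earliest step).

Answer: 54 1

Derivation:
Step 1: prey: 51+15-12=54; pred: 5+5-2=8
Step 2: prey: 54+16-21=49; pred: 8+8-4=12
Step 3: prey: 49+14-29=34; pred: 12+11-6=17
Step 4: prey: 34+10-28=16; pred: 17+11-8=20
Step 5: prey: 16+4-16=4; pred: 20+6-10=16
Step 6: prey: 4+1-3=2; pred: 16+1-8=9
Step 7: prey: 2+0-0=2; pred: 9+0-4=5
Step 8: prey: 2+0-0=2; pred: 5+0-2=3
Step 9: prey: 2+0-0=2; pred: 3+0-1=2
Step 10: prey: 2+0-0=2; pred: 2+0-1=1
Max prey = 54 at step 1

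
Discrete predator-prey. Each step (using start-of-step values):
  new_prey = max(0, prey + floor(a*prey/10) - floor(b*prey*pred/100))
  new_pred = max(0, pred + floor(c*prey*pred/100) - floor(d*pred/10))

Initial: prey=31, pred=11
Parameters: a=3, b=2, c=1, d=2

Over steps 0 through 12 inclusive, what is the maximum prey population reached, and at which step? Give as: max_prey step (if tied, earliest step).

Step 1: prey: 31+9-6=34; pred: 11+3-2=12
Step 2: prey: 34+10-8=36; pred: 12+4-2=14
Step 3: prey: 36+10-10=36; pred: 14+5-2=17
Step 4: prey: 36+10-12=34; pred: 17+6-3=20
Step 5: prey: 34+10-13=31; pred: 20+6-4=22
Step 6: prey: 31+9-13=27; pred: 22+6-4=24
Step 7: prey: 27+8-12=23; pred: 24+6-4=26
Step 8: prey: 23+6-11=18; pred: 26+5-5=26
Step 9: prey: 18+5-9=14; pred: 26+4-5=25
Step 10: prey: 14+4-7=11; pred: 25+3-5=23
Step 11: prey: 11+3-5=9; pred: 23+2-4=21
Step 12: prey: 9+2-3=8; pred: 21+1-4=18
Max prey = 36 at step 2

Answer: 36 2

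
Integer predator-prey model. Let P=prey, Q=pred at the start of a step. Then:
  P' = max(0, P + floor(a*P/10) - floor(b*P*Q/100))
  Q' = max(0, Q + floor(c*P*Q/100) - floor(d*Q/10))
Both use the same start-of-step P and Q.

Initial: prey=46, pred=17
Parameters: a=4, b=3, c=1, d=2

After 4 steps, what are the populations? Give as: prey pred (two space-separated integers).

Step 1: prey: 46+18-23=41; pred: 17+7-3=21
Step 2: prey: 41+16-25=32; pred: 21+8-4=25
Step 3: prey: 32+12-24=20; pred: 25+8-5=28
Step 4: prey: 20+8-16=12; pred: 28+5-5=28

Answer: 12 28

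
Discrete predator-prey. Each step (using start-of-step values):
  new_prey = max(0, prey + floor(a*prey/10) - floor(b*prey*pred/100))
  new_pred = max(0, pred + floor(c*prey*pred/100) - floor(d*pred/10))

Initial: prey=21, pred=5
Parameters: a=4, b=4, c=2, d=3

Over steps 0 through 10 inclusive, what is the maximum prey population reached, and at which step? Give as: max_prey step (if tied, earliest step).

Answer: 31 3

Derivation:
Step 1: prey: 21+8-4=25; pred: 5+2-1=6
Step 2: prey: 25+10-6=29; pred: 6+3-1=8
Step 3: prey: 29+11-9=31; pred: 8+4-2=10
Step 4: prey: 31+12-12=31; pred: 10+6-3=13
Step 5: prey: 31+12-16=27; pred: 13+8-3=18
Step 6: prey: 27+10-19=18; pred: 18+9-5=22
Step 7: prey: 18+7-15=10; pred: 22+7-6=23
Step 8: prey: 10+4-9=5; pred: 23+4-6=21
Step 9: prey: 5+2-4=3; pred: 21+2-6=17
Step 10: prey: 3+1-2=2; pred: 17+1-5=13
Max prey = 31 at step 3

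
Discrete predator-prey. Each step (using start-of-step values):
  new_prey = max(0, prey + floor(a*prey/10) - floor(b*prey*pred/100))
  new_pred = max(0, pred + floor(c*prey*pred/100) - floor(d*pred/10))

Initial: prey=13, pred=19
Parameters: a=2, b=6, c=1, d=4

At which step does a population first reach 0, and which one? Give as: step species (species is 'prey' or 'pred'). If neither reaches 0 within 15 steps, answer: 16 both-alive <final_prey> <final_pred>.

Step 1: prey: 13+2-14=1; pred: 19+2-7=14
Step 2: prey: 1+0-0=1; pred: 14+0-5=9
Step 3: prey: 1+0-0=1; pred: 9+0-3=6
Step 4: prey: 1+0-0=1; pred: 6+0-2=4
Step 5: prey: 1+0-0=1; pred: 4+0-1=3
Step 6: prey: 1+0-0=1; pred: 3+0-1=2
Step 7: prey: 1+0-0=1; pred: 2+0-0=2
Steps 8-15: state stable at prey=1, pred=2 (no change)
No extinction within 15 steps

Answer: 16 both-alive 1 2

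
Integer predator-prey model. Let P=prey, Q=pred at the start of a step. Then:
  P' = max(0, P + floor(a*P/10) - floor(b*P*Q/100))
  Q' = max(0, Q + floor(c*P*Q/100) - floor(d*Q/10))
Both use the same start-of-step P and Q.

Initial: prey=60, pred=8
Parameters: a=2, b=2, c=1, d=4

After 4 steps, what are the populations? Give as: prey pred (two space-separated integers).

Answer: 57 17

Derivation:
Step 1: prey: 60+12-9=63; pred: 8+4-3=9
Step 2: prey: 63+12-11=64; pred: 9+5-3=11
Step 3: prey: 64+12-14=62; pred: 11+7-4=14
Step 4: prey: 62+12-17=57; pred: 14+8-5=17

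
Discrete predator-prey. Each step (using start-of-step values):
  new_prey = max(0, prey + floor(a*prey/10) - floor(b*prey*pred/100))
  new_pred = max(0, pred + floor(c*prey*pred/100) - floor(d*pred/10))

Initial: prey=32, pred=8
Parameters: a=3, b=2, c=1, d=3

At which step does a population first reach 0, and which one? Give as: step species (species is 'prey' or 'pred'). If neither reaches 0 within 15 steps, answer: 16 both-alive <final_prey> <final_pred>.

Answer: 16 both-alive 5 12

Derivation:
Step 1: prey: 32+9-5=36; pred: 8+2-2=8
Step 2: prey: 36+10-5=41; pred: 8+2-2=8
Step 3: prey: 41+12-6=47; pred: 8+3-2=9
Step 4: prey: 47+14-8=53; pred: 9+4-2=11
Step 5: prey: 53+15-11=57; pred: 11+5-3=13
Step 6: prey: 57+17-14=60; pred: 13+7-3=17
Step 7: prey: 60+18-20=58; pred: 17+10-5=22
Step 8: prey: 58+17-25=50; pred: 22+12-6=28
Step 9: prey: 50+15-28=37; pred: 28+14-8=34
Step 10: prey: 37+11-25=23; pred: 34+12-10=36
Step 11: prey: 23+6-16=13; pred: 36+8-10=34
Step 12: prey: 13+3-8=8; pred: 34+4-10=28
Step 13: prey: 8+2-4=6; pred: 28+2-8=22
Step 14: prey: 6+1-2=5; pred: 22+1-6=17
Step 15: prey: 5+1-1=5; pred: 17+0-5=12
No extinction within 15 steps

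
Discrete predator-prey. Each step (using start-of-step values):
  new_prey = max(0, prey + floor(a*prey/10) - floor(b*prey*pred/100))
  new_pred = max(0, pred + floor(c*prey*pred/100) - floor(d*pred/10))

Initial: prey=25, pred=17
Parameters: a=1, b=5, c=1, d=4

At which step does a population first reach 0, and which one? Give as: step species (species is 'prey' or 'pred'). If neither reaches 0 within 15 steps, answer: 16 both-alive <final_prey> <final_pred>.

Answer: 16 both-alive 2 2

Derivation:
Step 1: prey: 25+2-21=6; pred: 17+4-6=15
Step 2: prey: 6+0-4=2; pred: 15+0-6=9
Step 3: prey: 2+0-0=2; pred: 9+0-3=6
Step 4: prey: 2+0-0=2; pred: 6+0-2=4
Step 5: prey: 2+0-0=2; pred: 4+0-1=3
Step 6: prey: 2+0-0=2; pred: 3+0-1=2
Step 7: prey: 2+0-0=2; pred: 2+0-0=2
Steps 8-15: state stable at prey=2, pred=2 (no change)
No extinction within 15 steps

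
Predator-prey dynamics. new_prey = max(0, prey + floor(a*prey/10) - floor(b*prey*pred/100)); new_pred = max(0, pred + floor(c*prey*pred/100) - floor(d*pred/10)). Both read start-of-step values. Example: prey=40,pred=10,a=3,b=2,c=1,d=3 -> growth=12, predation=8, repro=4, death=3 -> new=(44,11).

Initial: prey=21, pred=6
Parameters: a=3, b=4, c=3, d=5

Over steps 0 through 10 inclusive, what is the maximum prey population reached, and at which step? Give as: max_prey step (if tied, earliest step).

Step 1: prey: 21+6-5=22; pred: 6+3-3=6
Step 2: prey: 22+6-5=23; pred: 6+3-3=6
Step 3: prey: 23+6-5=24; pred: 6+4-3=7
Step 4: prey: 24+7-6=25; pred: 7+5-3=9
Step 5: prey: 25+7-9=23; pred: 9+6-4=11
Step 6: prey: 23+6-10=19; pred: 11+7-5=13
Step 7: prey: 19+5-9=15; pred: 13+7-6=14
Step 8: prey: 15+4-8=11; pred: 14+6-7=13
Step 9: prey: 11+3-5=9; pred: 13+4-6=11
Step 10: prey: 9+2-3=8; pred: 11+2-5=8
Max prey = 25 at step 4

Answer: 25 4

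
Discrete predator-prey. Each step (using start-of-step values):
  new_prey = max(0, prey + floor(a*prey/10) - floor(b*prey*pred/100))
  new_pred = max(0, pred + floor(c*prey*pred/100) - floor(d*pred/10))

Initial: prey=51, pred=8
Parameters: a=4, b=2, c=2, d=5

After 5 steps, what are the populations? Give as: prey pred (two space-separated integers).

Answer: 0 105

Derivation:
Step 1: prey: 51+20-8=63; pred: 8+8-4=12
Step 2: prey: 63+25-15=73; pred: 12+15-6=21
Step 3: prey: 73+29-30=72; pred: 21+30-10=41
Step 4: prey: 72+28-59=41; pred: 41+59-20=80
Step 5: prey: 41+16-65=0; pred: 80+65-40=105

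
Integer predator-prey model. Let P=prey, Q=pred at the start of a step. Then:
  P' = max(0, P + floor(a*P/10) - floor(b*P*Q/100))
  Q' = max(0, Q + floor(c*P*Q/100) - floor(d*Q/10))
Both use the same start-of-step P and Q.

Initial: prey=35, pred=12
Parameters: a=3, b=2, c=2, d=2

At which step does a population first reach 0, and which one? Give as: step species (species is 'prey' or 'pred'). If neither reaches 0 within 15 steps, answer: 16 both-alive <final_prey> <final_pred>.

Answer: 6 prey

Derivation:
Step 1: prey: 35+10-8=37; pred: 12+8-2=18
Step 2: prey: 37+11-13=35; pred: 18+13-3=28
Step 3: prey: 35+10-19=26; pred: 28+19-5=42
Step 4: prey: 26+7-21=12; pred: 42+21-8=55
Step 5: prey: 12+3-13=2; pred: 55+13-11=57
Step 6: prey: 2+0-2=0; pred: 57+2-11=48
First extinction: prey at step 6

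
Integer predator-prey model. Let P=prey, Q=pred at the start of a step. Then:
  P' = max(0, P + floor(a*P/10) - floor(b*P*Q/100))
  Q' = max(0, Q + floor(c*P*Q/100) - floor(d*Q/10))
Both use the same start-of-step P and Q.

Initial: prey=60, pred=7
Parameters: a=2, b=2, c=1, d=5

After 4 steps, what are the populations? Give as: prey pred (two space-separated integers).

Step 1: prey: 60+12-8=64; pred: 7+4-3=8
Step 2: prey: 64+12-10=66; pred: 8+5-4=9
Step 3: prey: 66+13-11=68; pred: 9+5-4=10
Step 4: prey: 68+13-13=68; pred: 10+6-5=11

Answer: 68 11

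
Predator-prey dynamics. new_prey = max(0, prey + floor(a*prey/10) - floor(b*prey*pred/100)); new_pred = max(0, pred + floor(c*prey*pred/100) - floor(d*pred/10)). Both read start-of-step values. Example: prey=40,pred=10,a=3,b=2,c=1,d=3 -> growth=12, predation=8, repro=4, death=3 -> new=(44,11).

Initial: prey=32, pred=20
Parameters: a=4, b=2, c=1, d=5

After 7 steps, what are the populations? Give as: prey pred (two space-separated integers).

Answer: 83 11

Derivation:
Step 1: prey: 32+12-12=32; pred: 20+6-10=16
Step 2: prey: 32+12-10=34; pred: 16+5-8=13
Step 3: prey: 34+13-8=39; pred: 13+4-6=11
Step 4: prey: 39+15-8=46; pred: 11+4-5=10
Step 5: prey: 46+18-9=55; pred: 10+4-5=9
Step 6: prey: 55+22-9=68; pred: 9+4-4=9
Step 7: prey: 68+27-12=83; pred: 9+6-4=11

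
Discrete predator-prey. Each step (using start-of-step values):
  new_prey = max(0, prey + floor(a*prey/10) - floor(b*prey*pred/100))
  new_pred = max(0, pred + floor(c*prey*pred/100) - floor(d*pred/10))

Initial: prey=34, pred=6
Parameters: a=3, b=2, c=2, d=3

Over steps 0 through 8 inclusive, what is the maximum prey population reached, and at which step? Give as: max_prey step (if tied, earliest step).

Step 1: prey: 34+10-4=40; pred: 6+4-1=9
Step 2: prey: 40+12-7=45; pred: 9+7-2=14
Step 3: prey: 45+13-12=46; pred: 14+12-4=22
Step 4: prey: 46+13-20=39; pred: 22+20-6=36
Step 5: prey: 39+11-28=22; pred: 36+28-10=54
Step 6: prey: 22+6-23=5; pred: 54+23-16=61
Step 7: prey: 5+1-6=0; pred: 61+6-18=49
Step 8: prey: 0+0-0=0; pred: 49+0-14=35
Max prey = 46 at step 3

Answer: 46 3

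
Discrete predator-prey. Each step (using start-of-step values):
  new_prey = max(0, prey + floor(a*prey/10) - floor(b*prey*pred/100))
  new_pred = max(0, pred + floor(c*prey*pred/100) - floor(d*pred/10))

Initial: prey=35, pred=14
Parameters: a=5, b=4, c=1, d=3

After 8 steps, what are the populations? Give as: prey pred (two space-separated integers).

Step 1: prey: 35+17-19=33; pred: 14+4-4=14
Step 2: prey: 33+16-18=31; pred: 14+4-4=14
Step 3: prey: 31+15-17=29; pred: 14+4-4=14
Step 4: prey: 29+14-16=27; pred: 14+4-4=14
Step 5: prey: 27+13-15=25; pred: 14+3-4=13
Step 6: prey: 25+12-13=24; pred: 13+3-3=13
Step 7: prey: 24+12-12=24; pred: 13+3-3=13
Step 8: prey: 24+12-12=24; pred: 13+3-3=13

Answer: 24 13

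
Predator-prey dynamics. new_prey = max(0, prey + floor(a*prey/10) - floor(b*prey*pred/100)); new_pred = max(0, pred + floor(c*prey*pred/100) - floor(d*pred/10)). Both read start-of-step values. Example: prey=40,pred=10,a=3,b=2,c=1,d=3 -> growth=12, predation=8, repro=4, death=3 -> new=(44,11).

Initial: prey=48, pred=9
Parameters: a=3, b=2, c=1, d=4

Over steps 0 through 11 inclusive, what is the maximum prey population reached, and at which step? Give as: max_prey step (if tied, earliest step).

Answer: 68 4

Derivation:
Step 1: prey: 48+14-8=54; pred: 9+4-3=10
Step 2: prey: 54+16-10=60; pred: 10+5-4=11
Step 3: prey: 60+18-13=65; pred: 11+6-4=13
Step 4: prey: 65+19-16=68; pred: 13+8-5=16
Step 5: prey: 68+20-21=67; pred: 16+10-6=20
Step 6: prey: 67+20-26=61; pred: 20+13-8=25
Step 7: prey: 61+18-30=49; pred: 25+15-10=30
Step 8: prey: 49+14-29=34; pred: 30+14-12=32
Step 9: prey: 34+10-21=23; pred: 32+10-12=30
Step 10: prey: 23+6-13=16; pred: 30+6-12=24
Step 11: prey: 16+4-7=13; pred: 24+3-9=18
Max prey = 68 at step 4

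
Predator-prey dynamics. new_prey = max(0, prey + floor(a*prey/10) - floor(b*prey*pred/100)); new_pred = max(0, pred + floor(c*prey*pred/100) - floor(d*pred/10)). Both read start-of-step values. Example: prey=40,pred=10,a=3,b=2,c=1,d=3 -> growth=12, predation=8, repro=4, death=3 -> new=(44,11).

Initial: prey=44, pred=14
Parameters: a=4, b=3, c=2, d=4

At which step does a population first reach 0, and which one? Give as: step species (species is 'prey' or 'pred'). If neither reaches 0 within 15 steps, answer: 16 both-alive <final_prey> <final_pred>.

Step 1: prey: 44+17-18=43; pred: 14+12-5=21
Step 2: prey: 43+17-27=33; pred: 21+18-8=31
Step 3: prey: 33+13-30=16; pred: 31+20-12=39
Step 4: prey: 16+6-18=4; pred: 39+12-15=36
Step 5: prey: 4+1-4=1; pred: 36+2-14=24
Step 6: prey: 1+0-0=1; pred: 24+0-9=15
Step 7: prey: 1+0-0=1; pred: 15+0-6=9
Step 8: prey: 1+0-0=1; pred: 9+0-3=6
Step 9: prey: 1+0-0=1; pred: 6+0-2=4
Step 10: prey: 1+0-0=1; pred: 4+0-1=3
Step 11: prey: 1+0-0=1; pred: 3+0-1=2
Step 12: prey: 1+0-0=1; pred: 2+0-0=2
Steps 13-15: state stable at prey=1, pred=2 (no change)
No extinction within 15 steps

Answer: 16 both-alive 1 2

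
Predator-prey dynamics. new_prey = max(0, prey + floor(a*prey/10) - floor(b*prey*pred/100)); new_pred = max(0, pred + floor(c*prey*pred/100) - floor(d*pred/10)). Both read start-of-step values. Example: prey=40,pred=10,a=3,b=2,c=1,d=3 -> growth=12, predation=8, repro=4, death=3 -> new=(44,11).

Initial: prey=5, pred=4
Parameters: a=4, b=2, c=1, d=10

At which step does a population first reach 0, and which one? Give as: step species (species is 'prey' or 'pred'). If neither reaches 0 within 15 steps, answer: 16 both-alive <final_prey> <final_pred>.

Answer: 1 pred

Derivation:
Step 1: prey: 5+2-0=7; pred: 4+0-4=0
First extinction: pred at step 1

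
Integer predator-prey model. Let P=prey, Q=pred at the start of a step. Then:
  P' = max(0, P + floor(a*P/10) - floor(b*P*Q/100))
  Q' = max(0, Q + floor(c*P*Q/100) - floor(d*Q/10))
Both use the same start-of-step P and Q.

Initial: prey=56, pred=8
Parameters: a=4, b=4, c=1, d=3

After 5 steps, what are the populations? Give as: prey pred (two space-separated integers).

Answer: 22 23

Derivation:
Step 1: prey: 56+22-17=61; pred: 8+4-2=10
Step 2: prey: 61+24-24=61; pred: 10+6-3=13
Step 3: prey: 61+24-31=54; pred: 13+7-3=17
Step 4: prey: 54+21-36=39; pred: 17+9-5=21
Step 5: prey: 39+15-32=22; pred: 21+8-6=23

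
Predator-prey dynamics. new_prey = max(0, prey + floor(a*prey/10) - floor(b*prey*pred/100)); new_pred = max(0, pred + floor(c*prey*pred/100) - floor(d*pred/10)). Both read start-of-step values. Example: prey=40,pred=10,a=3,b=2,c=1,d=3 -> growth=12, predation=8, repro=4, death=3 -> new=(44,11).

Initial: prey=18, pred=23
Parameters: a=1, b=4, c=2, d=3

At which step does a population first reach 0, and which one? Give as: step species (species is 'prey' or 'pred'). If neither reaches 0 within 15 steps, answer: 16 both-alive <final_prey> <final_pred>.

Step 1: prey: 18+1-16=3; pred: 23+8-6=25
Step 2: prey: 3+0-3=0; pred: 25+1-7=19
First extinction: prey at step 2

Answer: 2 prey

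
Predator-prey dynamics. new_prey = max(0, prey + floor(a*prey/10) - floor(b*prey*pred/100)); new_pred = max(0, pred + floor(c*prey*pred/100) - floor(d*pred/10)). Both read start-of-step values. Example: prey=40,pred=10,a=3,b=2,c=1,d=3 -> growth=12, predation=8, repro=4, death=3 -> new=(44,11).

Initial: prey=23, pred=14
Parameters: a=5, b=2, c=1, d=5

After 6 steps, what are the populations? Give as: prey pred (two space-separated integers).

Step 1: prey: 23+11-6=28; pred: 14+3-7=10
Step 2: prey: 28+14-5=37; pred: 10+2-5=7
Step 3: prey: 37+18-5=50; pred: 7+2-3=6
Step 4: prey: 50+25-6=69; pred: 6+3-3=6
Step 5: prey: 69+34-8=95; pred: 6+4-3=7
Step 6: prey: 95+47-13=129; pred: 7+6-3=10

Answer: 129 10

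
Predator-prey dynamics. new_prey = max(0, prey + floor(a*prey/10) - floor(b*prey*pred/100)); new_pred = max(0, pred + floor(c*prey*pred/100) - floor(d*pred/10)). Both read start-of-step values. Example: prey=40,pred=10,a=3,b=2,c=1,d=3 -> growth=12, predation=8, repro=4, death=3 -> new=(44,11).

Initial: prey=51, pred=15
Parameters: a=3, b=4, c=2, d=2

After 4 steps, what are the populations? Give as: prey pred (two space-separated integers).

Answer: 0 32

Derivation:
Step 1: prey: 51+15-30=36; pred: 15+15-3=27
Step 2: prey: 36+10-38=8; pred: 27+19-5=41
Step 3: prey: 8+2-13=0; pred: 41+6-8=39
Step 4: prey: 0+0-0=0; pred: 39+0-7=32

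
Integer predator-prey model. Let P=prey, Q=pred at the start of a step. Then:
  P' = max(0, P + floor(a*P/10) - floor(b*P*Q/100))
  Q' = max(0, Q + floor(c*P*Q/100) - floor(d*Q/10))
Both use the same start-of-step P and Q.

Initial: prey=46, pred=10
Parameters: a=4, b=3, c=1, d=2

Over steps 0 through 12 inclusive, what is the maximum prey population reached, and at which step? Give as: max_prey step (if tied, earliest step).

Answer: 53 2

Derivation:
Step 1: prey: 46+18-13=51; pred: 10+4-2=12
Step 2: prey: 51+20-18=53; pred: 12+6-2=16
Step 3: prey: 53+21-25=49; pred: 16+8-3=21
Step 4: prey: 49+19-30=38; pred: 21+10-4=27
Step 5: prey: 38+15-30=23; pred: 27+10-5=32
Step 6: prey: 23+9-22=10; pred: 32+7-6=33
Step 7: prey: 10+4-9=5; pred: 33+3-6=30
Step 8: prey: 5+2-4=3; pred: 30+1-6=25
Step 9: prey: 3+1-2=2; pred: 25+0-5=20
Step 10: prey: 2+0-1=1; pred: 20+0-4=16
Step 11: prey: 1+0-0=1; pred: 16+0-3=13
Step 12: prey: 1+0-0=1; pred: 13+0-2=11
Max prey = 53 at step 2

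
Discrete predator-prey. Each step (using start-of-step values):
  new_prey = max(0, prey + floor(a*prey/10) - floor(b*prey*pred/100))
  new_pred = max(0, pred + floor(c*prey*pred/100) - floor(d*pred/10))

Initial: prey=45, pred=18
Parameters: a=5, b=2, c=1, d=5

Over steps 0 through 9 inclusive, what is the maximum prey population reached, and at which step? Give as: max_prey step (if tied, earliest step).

Answer: 82 5

Derivation:
Step 1: prey: 45+22-16=51; pred: 18+8-9=17
Step 2: prey: 51+25-17=59; pred: 17+8-8=17
Step 3: prey: 59+29-20=68; pred: 17+10-8=19
Step 4: prey: 68+34-25=77; pred: 19+12-9=22
Step 5: prey: 77+38-33=82; pred: 22+16-11=27
Step 6: prey: 82+41-44=79; pred: 27+22-13=36
Step 7: prey: 79+39-56=62; pred: 36+28-18=46
Step 8: prey: 62+31-57=36; pred: 46+28-23=51
Step 9: prey: 36+18-36=18; pred: 51+18-25=44
Max prey = 82 at step 5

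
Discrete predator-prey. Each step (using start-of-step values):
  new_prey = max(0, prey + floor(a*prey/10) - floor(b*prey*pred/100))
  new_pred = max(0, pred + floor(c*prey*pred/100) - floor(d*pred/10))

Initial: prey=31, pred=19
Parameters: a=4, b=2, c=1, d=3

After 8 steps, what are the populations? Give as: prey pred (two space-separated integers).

Step 1: prey: 31+12-11=32; pred: 19+5-5=19
Step 2: prey: 32+12-12=32; pred: 19+6-5=20
Step 3: prey: 32+12-12=32; pred: 20+6-6=20
Step 4: prey: 32+12-12=32; pred: 20+6-6=20
Step 5: prey: 32+12-12=32; pred: 20+6-6=20
Step 6: prey: 32+12-12=32; pred: 20+6-6=20
Step 7: prey: 32+12-12=32; pred: 20+6-6=20
Step 8: prey: 32+12-12=32; pred: 20+6-6=20

Answer: 32 20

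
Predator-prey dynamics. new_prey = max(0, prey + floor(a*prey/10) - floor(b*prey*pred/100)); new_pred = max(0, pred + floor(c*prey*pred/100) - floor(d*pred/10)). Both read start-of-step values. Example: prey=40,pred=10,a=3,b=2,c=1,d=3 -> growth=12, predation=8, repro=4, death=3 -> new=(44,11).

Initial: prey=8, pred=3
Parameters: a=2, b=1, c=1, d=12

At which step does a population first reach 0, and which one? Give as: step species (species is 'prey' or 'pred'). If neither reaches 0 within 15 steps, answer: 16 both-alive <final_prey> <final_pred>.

Answer: 1 pred

Derivation:
Step 1: prey: 8+1-0=9; pred: 3+0-3=0
First extinction: pred at step 1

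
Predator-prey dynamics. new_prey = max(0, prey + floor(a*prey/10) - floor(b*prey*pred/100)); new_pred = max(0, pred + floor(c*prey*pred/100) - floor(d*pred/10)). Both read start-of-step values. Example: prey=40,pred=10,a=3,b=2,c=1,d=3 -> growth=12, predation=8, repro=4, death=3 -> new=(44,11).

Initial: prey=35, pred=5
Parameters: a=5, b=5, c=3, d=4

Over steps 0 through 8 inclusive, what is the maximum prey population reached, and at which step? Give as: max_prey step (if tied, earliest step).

Step 1: prey: 35+17-8=44; pred: 5+5-2=8
Step 2: prey: 44+22-17=49; pred: 8+10-3=15
Step 3: prey: 49+24-36=37; pred: 15+22-6=31
Step 4: prey: 37+18-57=0; pred: 31+34-12=53
Step 5: prey: 0+0-0=0; pred: 53+0-21=32
Step 6: prey: 0+0-0=0; pred: 32+0-12=20
Step 7: prey: 0+0-0=0; pred: 20+0-8=12
Step 8: prey: 0+0-0=0; pred: 12+0-4=8
Max prey = 49 at step 2

Answer: 49 2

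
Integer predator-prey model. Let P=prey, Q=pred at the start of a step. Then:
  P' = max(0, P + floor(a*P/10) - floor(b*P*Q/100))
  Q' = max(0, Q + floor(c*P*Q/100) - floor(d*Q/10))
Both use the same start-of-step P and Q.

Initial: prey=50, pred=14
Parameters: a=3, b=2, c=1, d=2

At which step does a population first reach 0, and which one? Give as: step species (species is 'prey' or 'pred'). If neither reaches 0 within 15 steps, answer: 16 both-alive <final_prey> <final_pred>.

Step 1: prey: 50+15-14=51; pred: 14+7-2=19
Step 2: prey: 51+15-19=47; pred: 19+9-3=25
Step 3: prey: 47+14-23=38; pred: 25+11-5=31
Step 4: prey: 38+11-23=26; pred: 31+11-6=36
Step 5: prey: 26+7-18=15; pred: 36+9-7=38
Step 6: prey: 15+4-11=8; pred: 38+5-7=36
Step 7: prey: 8+2-5=5; pred: 36+2-7=31
Step 8: prey: 5+1-3=3; pred: 31+1-6=26
Step 9: prey: 3+0-1=2; pred: 26+0-5=21
Step 10: prey: 2+0-0=2; pred: 21+0-4=17
Step 11: prey: 2+0-0=2; pred: 17+0-3=14
Step 12: prey: 2+0-0=2; pred: 14+0-2=12
Step 13: prey: 2+0-0=2; pred: 12+0-2=10
Step 14: prey: 2+0-0=2; pred: 10+0-2=8
Step 15: prey: 2+0-0=2; pred: 8+0-1=7
No extinction within 15 steps

Answer: 16 both-alive 2 7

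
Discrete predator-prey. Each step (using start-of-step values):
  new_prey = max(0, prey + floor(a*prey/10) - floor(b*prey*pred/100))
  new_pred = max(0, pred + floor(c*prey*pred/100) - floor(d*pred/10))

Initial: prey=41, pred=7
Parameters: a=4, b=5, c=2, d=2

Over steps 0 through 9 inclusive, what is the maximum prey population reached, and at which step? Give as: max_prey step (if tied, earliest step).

Answer: 43 1

Derivation:
Step 1: prey: 41+16-14=43; pred: 7+5-1=11
Step 2: prey: 43+17-23=37; pred: 11+9-2=18
Step 3: prey: 37+14-33=18; pred: 18+13-3=28
Step 4: prey: 18+7-25=0; pred: 28+10-5=33
Step 5: prey: 0+0-0=0; pred: 33+0-6=27
Step 6: prey: 0+0-0=0; pred: 27+0-5=22
Step 7: prey: 0+0-0=0; pred: 22+0-4=18
Step 8: prey: 0+0-0=0; pred: 18+0-3=15
Step 9: prey: 0+0-0=0; pred: 15+0-3=12
Max prey = 43 at step 1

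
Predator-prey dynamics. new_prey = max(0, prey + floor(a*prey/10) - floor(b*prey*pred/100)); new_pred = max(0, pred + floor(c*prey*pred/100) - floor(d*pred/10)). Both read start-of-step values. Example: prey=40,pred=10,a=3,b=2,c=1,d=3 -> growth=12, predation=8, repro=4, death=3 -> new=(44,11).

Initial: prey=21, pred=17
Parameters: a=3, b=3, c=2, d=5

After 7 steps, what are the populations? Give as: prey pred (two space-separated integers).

Step 1: prey: 21+6-10=17; pred: 17+7-8=16
Step 2: prey: 17+5-8=14; pred: 16+5-8=13
Step 3: prey: 14+4-5=13; pred: 13+3-6=10
Step 4: prey: 13+3-3=13; pred: 10+2-5=7
Step 5: prey: 13+3-2=14; pred: 7+1-3=5
Step 6: prey: 14+4-2=16; pred: 5+1-2=4
Step 7: prey: 16+4-1=19; pred: 4+1-2=3

Answer: 19 3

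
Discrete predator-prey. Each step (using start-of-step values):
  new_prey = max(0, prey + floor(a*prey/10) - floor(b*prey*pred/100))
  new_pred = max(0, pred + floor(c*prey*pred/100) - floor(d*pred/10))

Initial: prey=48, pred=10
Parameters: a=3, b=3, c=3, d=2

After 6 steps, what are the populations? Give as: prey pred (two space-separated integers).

Step 1: prey: 48+14-14=48; pred: 10+14-2=22
Step 2: prey: 48+14-31=31; pred: 22+31-4=49
Step 3: prey: 31+9-45=0; pred: 49+45-9=85
Step 4: prey: 0+0-0=0; pred: 85+0-17=68
Step 5: prey: 0+0-0=0; pred: 68+0-13=55
Step 6: prey: 0+0-0=0; pred: 55+0-11=44

Answer: 0 44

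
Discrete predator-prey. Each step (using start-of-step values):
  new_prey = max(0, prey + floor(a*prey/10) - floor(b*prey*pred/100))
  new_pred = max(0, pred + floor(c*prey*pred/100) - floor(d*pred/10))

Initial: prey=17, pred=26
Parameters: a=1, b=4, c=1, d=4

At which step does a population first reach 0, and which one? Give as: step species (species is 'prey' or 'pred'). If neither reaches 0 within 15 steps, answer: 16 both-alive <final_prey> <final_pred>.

Answer: 16 both-alive 1 2

Derivation:
Step 1: prey: 17+1-17=1; pred: 26+4-10=20
Step 2: prey: 1+0-0=1; pred: 20+0-8=12
Step 3: prey: 1+0-0=1; pred: 12+0-4=8
Step 4: prey: 1+0-0=1; pred: 8+0-3=5
Step 5: prey: 1+0-0=1; pred: 5+0-2=3
Step 6: prey: 1+0-0=1; pred: 3+0-1=2
Step 7: prey: 1+0-0=1; pred: 2+0-0=2
Steps 8-15: state stable at prey=1, pred=2 (no change)
No extinction within 15 steps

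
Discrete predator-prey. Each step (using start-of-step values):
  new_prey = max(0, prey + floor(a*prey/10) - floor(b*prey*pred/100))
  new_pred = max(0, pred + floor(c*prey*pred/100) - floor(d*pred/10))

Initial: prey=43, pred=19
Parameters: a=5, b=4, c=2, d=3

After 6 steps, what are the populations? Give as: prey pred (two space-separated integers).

Step 1: prey: 43+21-32=32; pred: 19+16-5=30
Step 2: prey: 32+16-38=10; pred: 30+19-9=40
Step 3: prey: 10+5-16=0; pred: 40+8-12=36
Step 4: prey: 0+0-0=0; pred: 36+0-10=26
Step 5: prey: 0+0-0=0; pred: 26+0-7=19
Step 6: prey: 0+0-0=0; pred: 19+0-5=14

Answer: 0 14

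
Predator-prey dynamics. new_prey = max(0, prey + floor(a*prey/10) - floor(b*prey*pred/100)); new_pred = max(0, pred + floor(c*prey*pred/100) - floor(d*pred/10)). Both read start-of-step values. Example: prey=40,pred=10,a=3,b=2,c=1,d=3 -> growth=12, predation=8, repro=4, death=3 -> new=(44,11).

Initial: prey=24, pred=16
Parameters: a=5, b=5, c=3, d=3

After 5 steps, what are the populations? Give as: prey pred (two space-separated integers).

Answer: 0 13

Derivation:
Step 1: prey: 24+12-19=17; pred: 16+11-4=23
Step 2: prey: 17+8-19=6; pred: 23+11-6=28
Step 3: prey: 6+3-8=1; pred: 28+5-8=25
Step 4: prey: 1+0-1=0; pred: 25+0-7=18
Step 5: prey: 0+0-0=0; pred: 18+0-5=13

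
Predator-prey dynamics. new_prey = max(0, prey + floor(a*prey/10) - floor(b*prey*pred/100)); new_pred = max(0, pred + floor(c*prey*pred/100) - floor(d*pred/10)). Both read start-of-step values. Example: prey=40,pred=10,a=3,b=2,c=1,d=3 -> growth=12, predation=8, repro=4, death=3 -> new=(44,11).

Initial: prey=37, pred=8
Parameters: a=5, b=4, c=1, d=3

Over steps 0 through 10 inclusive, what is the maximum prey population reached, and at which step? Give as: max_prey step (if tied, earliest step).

Answer: 64 4

Derivation:
Step 1: prey: 37+18-11=44; pred: 8+2-2=8
Step 2: prey: 44+22-14=52; pred: 8+3-2=9
Step 3: prey: 52+26-18=60; pred: 9+4-2=11
Step 4: prey: 60+30-26=64; pred: 11+6-3=14
Step 5: prey: 64+32-35=61; pred: 14+8-4=18
Step 6: prey: 61+30-43=48; pred: 18+10-5=23
Step 7: prey: 48+24-44=28; pred: 23+11-6=28
Step 8: prey: 28+14-31=11; pred: 28+7-8=27
Step 9: prey: 11+5-11=5; pred: 27+2-8=21
Step 10: prey: 5+2-4=3; pred: 21+1-6=16
Max prey = 64 at step 4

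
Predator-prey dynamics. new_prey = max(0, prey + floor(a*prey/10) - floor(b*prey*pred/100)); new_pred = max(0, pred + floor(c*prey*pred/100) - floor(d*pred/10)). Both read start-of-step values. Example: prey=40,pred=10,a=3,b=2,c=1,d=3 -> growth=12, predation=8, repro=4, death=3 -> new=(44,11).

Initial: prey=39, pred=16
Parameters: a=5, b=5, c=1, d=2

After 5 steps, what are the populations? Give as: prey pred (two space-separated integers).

Answer: 2 14

Derivation:
Step 1: prey: 39+19-31=27; pred: 16+6-3=19
Step 2: prey: 27+13-25=15; pred: 19+5-3=21
Step 3: prey: 15+7-15=7; pred: 21+3-4=20
Step 4: prey: 7+3-7=3; pred: 20+1-4=17
Step 5: prey: 3+1-2=2; pred: 17+0-3=14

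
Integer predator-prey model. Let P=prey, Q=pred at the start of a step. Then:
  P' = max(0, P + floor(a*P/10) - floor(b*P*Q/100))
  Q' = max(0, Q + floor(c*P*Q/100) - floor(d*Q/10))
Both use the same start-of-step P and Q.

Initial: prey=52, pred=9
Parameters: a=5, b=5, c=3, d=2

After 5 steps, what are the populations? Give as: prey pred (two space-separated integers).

Answer: 0 52

Derivation:
Step 1: prey: 52+26-23=55; pred: 9+14-1=22
Step 2: prey: 55+27-60=22; pred: 22+36-4=54
Step 3: prey: 22+11-59=0; pred: 54+35-10=79
Step 4: prey: 0+0-0=0; pred: 79+0-15=64
Step 5: prey: 0+0-0=0; pred: 64+0-12=52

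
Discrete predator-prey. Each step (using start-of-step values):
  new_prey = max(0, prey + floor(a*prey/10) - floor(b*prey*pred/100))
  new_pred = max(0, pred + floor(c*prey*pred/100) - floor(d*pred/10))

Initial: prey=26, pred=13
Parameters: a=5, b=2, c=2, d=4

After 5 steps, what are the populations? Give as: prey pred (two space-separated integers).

Step 1: prey: 26+13-6=33; pred: 13+6-5=14
Step 2: prey: 33+16-9=40; pred: 14+9-5=18
Step 3: prey: 40+20-14=46; pred: 18+14-7=25
Step 4: prey: 46+23-23=46; pred: 25+23-10=38
Step 5: prey: 46+23-34=35; pred: 38+34-15=57

Answer: 35 57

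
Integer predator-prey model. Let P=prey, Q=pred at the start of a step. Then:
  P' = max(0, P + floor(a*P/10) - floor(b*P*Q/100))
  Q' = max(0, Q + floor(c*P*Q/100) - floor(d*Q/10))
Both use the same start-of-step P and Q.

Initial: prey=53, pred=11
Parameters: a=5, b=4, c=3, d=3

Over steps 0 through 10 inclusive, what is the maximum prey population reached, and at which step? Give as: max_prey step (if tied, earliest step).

Answer: 56 1

Derivation:
Step 1: prey: 53+26-23=56; pred: 11+17-3=25
Step 2: prey: 56+28-56=28; pred: 25+42-7=60
Step 3: prey: 28+14-67=0; pred: 60+50-18=92
Step 4: prey: 0+0-0=0; pred: 92+0-27=65
Step 5: prey: 0+0-0=0; pred: 65+0-19=46
Step 6: prey: 0+0-0=0; pred: 46+0-13=33
Step 7: prey: 0+0-0=0; pred: 33+0-9=24
Step 8: prey: 0+0-0=0; pred: 24+0-7=17
Step 9: prey: 0+0-0=0; pred: 17+0-5=12
Step 10: prey: 0+0-0=0; pred: 12+0-3=9
Max prey = 56 at step 1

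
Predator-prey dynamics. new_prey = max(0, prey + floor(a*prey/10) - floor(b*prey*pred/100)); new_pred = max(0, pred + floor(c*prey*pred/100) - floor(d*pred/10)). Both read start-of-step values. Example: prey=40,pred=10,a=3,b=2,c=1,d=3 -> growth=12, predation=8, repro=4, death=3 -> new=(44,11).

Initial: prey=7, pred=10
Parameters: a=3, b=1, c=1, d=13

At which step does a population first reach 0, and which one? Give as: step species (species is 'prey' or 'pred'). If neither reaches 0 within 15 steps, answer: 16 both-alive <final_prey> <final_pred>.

Step 1: prey: 7+2-0=9; pred: 10+0-13=0
First extinction: pred at step 1

Answer: 1 pred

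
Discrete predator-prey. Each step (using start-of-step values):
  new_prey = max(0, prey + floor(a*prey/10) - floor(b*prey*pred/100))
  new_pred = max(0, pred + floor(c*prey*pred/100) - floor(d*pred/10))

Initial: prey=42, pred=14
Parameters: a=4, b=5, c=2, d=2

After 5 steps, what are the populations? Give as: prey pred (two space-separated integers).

Step 1: prey: 42+16-29=29; pred: 14+11-2=23
Step 2: prey: 29+11-33=7; pred: 23+13-4=32
Step 3: prey: 7+2-11=0; pred: 32+4-6=30
Step 4: prey: 0+0-0=0; pred: 30+0-6=24
Step 5: prey: 0+0-0=0; pred: 24+0-4=20

Answer: 0 20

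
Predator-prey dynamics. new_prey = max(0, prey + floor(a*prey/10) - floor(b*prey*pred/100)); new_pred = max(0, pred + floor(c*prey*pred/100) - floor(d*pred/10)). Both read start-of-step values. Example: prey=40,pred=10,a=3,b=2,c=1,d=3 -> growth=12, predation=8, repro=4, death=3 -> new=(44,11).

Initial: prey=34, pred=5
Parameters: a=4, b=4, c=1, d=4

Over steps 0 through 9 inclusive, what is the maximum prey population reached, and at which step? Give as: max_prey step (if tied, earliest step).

Answer: 95 6

Derivation:
Step 1: prey: 34+13-6=41; pred: 5+1-2=4
Step 2: prey: 41+16-6=51; pred: 4+1-1=4
Step 3: prey: 51+20-8=63; pred: 4+2-1=5
Step 4: prey: 63+25-12=76; pred: 5+3-2=6
Step 5: prey: 76+30-18=88; pred: 6+4-2=8
Step 6: prey: 88+35-28=95; pred: 8+7-3=12
Step 7: prey: 95+38-45=88; pred: 12+11-4=19
Step 8: prey: 88+35-66=57; pred: 19+16-7=28
Step 9: prey: 57+22-63=16; pred: 28+15-11=32
Max prey = 95 at step 6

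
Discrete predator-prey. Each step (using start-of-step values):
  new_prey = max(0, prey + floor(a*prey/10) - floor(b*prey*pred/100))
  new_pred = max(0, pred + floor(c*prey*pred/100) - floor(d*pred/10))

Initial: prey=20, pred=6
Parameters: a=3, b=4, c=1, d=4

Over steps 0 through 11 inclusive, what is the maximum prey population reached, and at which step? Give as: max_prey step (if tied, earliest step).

Answer: 106 11

Derivation:
Step 1: prey: 20+6-4=22; pred: 6+1-2=5
Step 2: prey: 22+6-4=24; pred: 5+1-2=4
Step 3: prey: 24+7-3=28; pred: 4+0-1=3
Step 4: prey: 28+8-3=33; pred: 3+0-1=2
Step 5: prey: 33+9-2=40; pred: 2+0-0=2
Step 6: prey: 40+12-3=49; pred: 2+0-0=2
Step 7: prey: 49+14-3=60; pred: 2+0-0=2
Step 8: prey: 60+18-4=74; pred: 2+1-0=3
Step 9: prey: 74+22-8=88; pred: 3+2-1=4
Step 10: prey: 88+26-14=100; pred: 4+3-1=6
Step 11: prey: 100+30-24=106; pred: 6+6-2=10
Max prey = 106 at step 11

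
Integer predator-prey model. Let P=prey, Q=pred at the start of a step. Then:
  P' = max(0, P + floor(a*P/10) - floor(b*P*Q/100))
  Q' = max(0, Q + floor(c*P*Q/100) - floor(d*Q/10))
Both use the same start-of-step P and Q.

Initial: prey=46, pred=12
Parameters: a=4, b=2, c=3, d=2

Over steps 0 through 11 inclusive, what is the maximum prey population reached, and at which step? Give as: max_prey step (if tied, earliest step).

Answer: 53 1

Derivation:
Step 1: prey: 46+18-11=53; pred: 12+16-2=26
Step 2: prey: 53+21-27=47; pred: 26+41-5=62
Step 3: prey: 47+18-58=7; pred: 62+87-12=137
Step 4: prey: 7+2-19=0; pred: 137+28-27=138
Step 5: prey: 0+0-0=0; pred: 138+0-27=111
Step 6: prey: 0+0-0=0; pred: 111+0-22=89
Step 7: prey: 0+0-0=0; pred: 89+0-17=72
Step 8: prey: 0+0-0=0; pred: 72+0-14=58
Step 9: prey: 0+0-0=0; pred: 58+0-11=47
Step 10: prey: 0+0-0=0; pred: 47+0-9=38
Step 11: prey: 0+0-0=0; pred: 38+0-7=31
Max prey = 53 at step 1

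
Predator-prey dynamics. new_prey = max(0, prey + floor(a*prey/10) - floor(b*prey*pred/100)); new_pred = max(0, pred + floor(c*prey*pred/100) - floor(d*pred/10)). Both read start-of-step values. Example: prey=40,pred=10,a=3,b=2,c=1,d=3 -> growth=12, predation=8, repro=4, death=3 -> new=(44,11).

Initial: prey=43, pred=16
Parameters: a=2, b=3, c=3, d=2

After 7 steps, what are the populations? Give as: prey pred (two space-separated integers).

Step 1: prey: 43+8-20=31; pred: 16+20-3=33
Step 2: prey: 31+6-30=7; pred: 33+30-6=57
Step 3: prey: 7+1-11=0; pred: 57+11-11=57
Step 4: prey: 0+0-0=0; pred: 57+0-11=46
Step 5: prey: 0+0-0=0; pred: 46+0-9=37
Step 6: prey: 0+0-0=0; pred: 37+0-7=30
Step 7: prey: 0+0-0=0; pred: 30+0-6=24

Answer: 0 24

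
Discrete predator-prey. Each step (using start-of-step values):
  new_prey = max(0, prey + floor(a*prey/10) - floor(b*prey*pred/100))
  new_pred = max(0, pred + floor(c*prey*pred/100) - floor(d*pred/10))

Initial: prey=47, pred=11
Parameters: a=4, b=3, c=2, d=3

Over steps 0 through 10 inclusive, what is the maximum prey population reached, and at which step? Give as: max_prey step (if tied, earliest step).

Step 1: prey: 47+18-15=50; pred: 11+10-3=18
Step 2: prey: 50+20-27=43; pred: 18+18-5=31
Step 3: prey: 43+17-39=21; pred: 31+26-9=48
Step 4: prey: 21+8-30=0; pred: 48+20-14=54
Step 5: prey: 0+0-0=0; pred: 54+0-16=38
Step 6: prey: 0+0-0=0; pred: 38+0-11=27
Step 7: prey: 0+0-0=0; pred: 27+0-8=19
Step 8: prey: 0+0-0=0; pred: 19+0-5=14
Step 9: prey: 0+0-0=0; pred: 14+0-4=10
Step 10: prey: 0+0-0=0; pred: 10+0-3=7
Max prey = 50 at step 1

Answer: 50 1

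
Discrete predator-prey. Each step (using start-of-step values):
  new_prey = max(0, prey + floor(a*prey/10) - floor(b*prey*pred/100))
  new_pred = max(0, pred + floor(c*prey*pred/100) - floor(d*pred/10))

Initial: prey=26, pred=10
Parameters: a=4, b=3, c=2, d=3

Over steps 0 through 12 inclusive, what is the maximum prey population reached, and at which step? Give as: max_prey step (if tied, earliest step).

Answer: 30 2

Derivation:
Step 1: prey: 26+10-7=29; pred: 10+5-3=12
Step 2: prey: 29+11-10=30; pred: 12+6-3=15
Step 3: prey: 30+12-13=29; pred: 15+9-4=20
Step 4: prey: 29+11-17=23; pred: 20+11-6=25
Step 5: prey: 23+9-17=15; pred: 25+11-7=29
Step 6: prey: 15+6-13=8; pred: 29+8-8=29
Step 7: prey: 8+3-6=5; pred: 29+4-8=25
Step 8: prey: 5+2-3=4; pred: 25+2-7=20
Step 9: prey: 4+1-2=3; pred: 20+1-6=15
Step 10: prey: 3+1-1=3; pred: 15+0-4=11
Step 11: prey: 3+1-0=4; pred: 11+0-3=8
Step 12: prey: 4+1-0=5; pred: 8+0-2=6
Max prey = 30 at step 2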